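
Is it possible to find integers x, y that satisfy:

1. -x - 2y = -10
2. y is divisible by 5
Yes

Take x = 10, y = 0. Substituting into each constraint:
  (1) (-10) - 2(0) = -10 ✓
  (2) 0 = 5 × 0, remainder 0 ✓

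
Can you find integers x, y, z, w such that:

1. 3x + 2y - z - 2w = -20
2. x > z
Yes

Take x = 0, y = 0, z = -2, w = 11. Substituting into each constraint:
  (1) 3(0) + 2(0) + 2 - 2(11) = -20 ✓
  (2) 0 > -2 ✓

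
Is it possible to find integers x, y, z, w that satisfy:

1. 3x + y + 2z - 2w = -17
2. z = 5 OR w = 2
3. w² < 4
Yes

Take x = 0, y = -25, z = 5, w = 1. Substituting into each constraint:
  (1) 3(0) + (-25) + 2(5) - 2(1) = -17 ✓
  (2) z = 5, target 5 ✓ (first branch holds)
  (3) w² = (1)² = 1, and 1 < 4 ✓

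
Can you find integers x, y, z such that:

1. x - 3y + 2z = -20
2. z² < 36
Yes

Take x = 0, y = 8, z = 2. Substituting into each constraint:
  (1) 0 - 3(8) + 2(2) = -20 ✓
  (2) z² = (2)² = 4, and 4 < 36 ✓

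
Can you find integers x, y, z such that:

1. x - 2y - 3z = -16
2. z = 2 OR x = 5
Yes

Take x = 5, y = 6, z = 3. Substituting into each constraint:
  (1) 5 - 2(6) - 3(3) = -16 ✓
  (2) x = 5, target 5 ✓ (second branch holds)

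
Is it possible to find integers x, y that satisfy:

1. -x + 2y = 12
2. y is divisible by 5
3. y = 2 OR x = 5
No

The full constraint system is jointly infeasible over the integers. Each constraint and what it forces:

  - -x + 2y = 12: is a linear equation tying the variables together
  - y is divisible by 5: restricts y to multiples of 5
  - y = 2 OR x = 5: forces a choice: either y = 2 or x = 5

Split on the disjunction (y = 2 OR x = 5):
  • If y = 2: this contradicts the divisibility constraint — 2 is not a multiple of 5.
  • If x = 5: with x = 5, writing y = 5y', every remaining term of the linear equation is divisible by 10, so the left side is ≡ 0 (mod 10); but the right side 17 ≡ 7 (mod 10). No integers can satisfy it.
Both branches are infeasible, so the system has no integer solution.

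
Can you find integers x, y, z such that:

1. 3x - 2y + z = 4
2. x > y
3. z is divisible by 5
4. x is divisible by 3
Yes

Take x = 0, y = -2, z = 0. Substituting into each constraint:
  (1) 3(0) - 2(-2) + 0 = 4 ✓
  (2) 0 > -2 ✓
  (3) 0 = 5 × 0, remainder 0 ✓
  (4) 0 = 3 × 0, remainder 0 ✓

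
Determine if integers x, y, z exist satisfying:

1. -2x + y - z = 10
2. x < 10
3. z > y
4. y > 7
Yes

Take x = -6, y = 8, z = 10. Substituting into each constraint:
  (1) -2(-6) + 8 + (-10) = 10 ✓
  (2) -6 < 10 ✓
  (3) 10 > 8 ✓
  (4) 8 > 7 ✓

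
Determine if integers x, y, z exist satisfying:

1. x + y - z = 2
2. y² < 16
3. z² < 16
Yes

Take x = 0, y = 2, z = 0. Substituting into each constraint:
  (1) 0 + 2 + 0 = 2 ✓
  (2) y² = (2)² = 4, and 4 < 16 ✓
  (3) z² = (0)² = 0, and 0 < 16 ✓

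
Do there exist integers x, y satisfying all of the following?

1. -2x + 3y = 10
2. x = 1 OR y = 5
Yes

Take x = 1, y = 4. Substituting into each constraint:
  (1) -2(1) + 3(4) = 10 ✓
  (2) x = 1, target 1 ✓ (first branch holds)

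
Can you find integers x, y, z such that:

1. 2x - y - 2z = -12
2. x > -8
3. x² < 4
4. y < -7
Yes

Take x = 0, y = -8, z = 10. Substituting into each constraint:
  (1) 2(0) + 8 - 2(10) = -12 ✓
  (2) 0 > -8 ✓
  (3) x² = (0)² = 0, and 0 < 4 ✓
  (4) -8 < -7 ✓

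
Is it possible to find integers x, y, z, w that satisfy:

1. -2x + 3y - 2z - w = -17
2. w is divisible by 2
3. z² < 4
Yes

Take x = 0, y = -5, z = 1, w = 0. Substituting into each constraint:
  (1) -2(0) + 3(-5) - 2(1) + 0 = -17 ✓
  (2) 0 = 2 × 0, remainder 0 ✓
  (3) z² = (1)² = 1, and 1 < 4 ✓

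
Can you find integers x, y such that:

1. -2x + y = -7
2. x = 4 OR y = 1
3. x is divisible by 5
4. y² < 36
No

A contradictory subset is {-2x + y = -7, x = 4 OR y = 1, x is divisible by 5}. No integer assignment can satisfy these jointly:

  - -2x + y = -7: is a linear equation tying the variables together
  - x = 4 OR y = 1: forces a choice: either x = 4 or y = 1
  - x is divisible by 5: restricts x to multiples of 5

Split on the disjunction (x = 4 OR y = 1):
  • If x = 4: this contradicts the divisibility constraint — 4 is not a multiple of 5.
  • If y = 1: with y = 1, writing x = 5x', every remaining term of the linear equation is divisible by 10, so the left side is ≡ 0 (mod 10); but the right side -8 ≡ 2 (mod 10). No integers can satisfy it.
Both branches are infeasible, so the system has no integer solution.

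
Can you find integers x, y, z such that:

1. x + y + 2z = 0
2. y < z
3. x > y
Yes

Take x = 1, y = -1, z = 0. Substituting into each constraint:
  (1) 1 + (-1) + 2(0) = 0 ✓
  (2) -1 < 0 ✓
  (3) 1 > -1 ✓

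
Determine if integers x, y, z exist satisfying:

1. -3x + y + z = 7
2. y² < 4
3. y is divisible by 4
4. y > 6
No

A contradictory subset is {y² < 4, y > 6}. No integer assignment can satisfy these jointly:

  - y² < 4: restricts y to |y| ≤ 1
  - y > 6: bounds one variable relative to a constant

Direct contradiction: the bounds on y require y ≥ 7 and y ≤ 1 simultaneously, which is empty.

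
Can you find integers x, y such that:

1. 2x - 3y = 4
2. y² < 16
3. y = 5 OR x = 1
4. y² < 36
No

A contradictory subset is {2x - 3y = 4, y² < 16, y = 5 OR x = 1}. No integer assignment can satisfy these jointly:

  - 2x - 3y = 4: is a linear equation tying the variables together
  - y² < 16: restricts y to |y| ≤ 3
  - y = 5 OR x = 1: forces a choice: either y = 5 or x = 1

Split on the disjunction (y = 5 OR x = 1):
  • If y = 5: this contradicts y² < 16, which requires |y| ≤ 3.
  • If x = 1: with x = 1, every remaining term of the linear equation is divisible by 3, so the left side is ≡ 0 (mod 3); but the right side 2 ≡ 2 (mod 3). No integers can satisfy it.
Both branches are infeasible, so the system has no integer solution.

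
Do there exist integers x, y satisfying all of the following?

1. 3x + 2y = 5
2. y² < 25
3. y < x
Yes

Take x = 3, y = -2. Substituting into each constraint:
  (1) 3(3) + 2(-2) = 5 ✓
  (2) y² = (-2)² = 4, and 4 < 25 ✓
  (3) -2 < 3 ✓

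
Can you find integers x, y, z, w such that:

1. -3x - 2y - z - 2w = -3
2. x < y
Yes

Take x = -1, y = 0, z = 6, w = 0. Substituting into each constraint:
  (1) -3(-1) - 2(0) + (-6) - 2(0) = -3 ✓
  (2) -1 < 0 ✓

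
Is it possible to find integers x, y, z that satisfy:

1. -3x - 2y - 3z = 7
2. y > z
Yes

Take x = -3, y = 1, z = 0. Substituting into each constraint:
  (1) -3(-3) - 2(1) - 3(0) = 7 ✓
  (2) 1 > 0 ✓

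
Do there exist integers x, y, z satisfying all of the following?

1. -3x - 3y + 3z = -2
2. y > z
No

Even the single constraint (-3x - 3y + 3z = -2) is infeasible over the integers.

  - -3x - 3y + 3z = -2: every term on the left is divisible by 3, so the LHS ≡ 0 (mod 3), but the RHS -2 is not — no integer solution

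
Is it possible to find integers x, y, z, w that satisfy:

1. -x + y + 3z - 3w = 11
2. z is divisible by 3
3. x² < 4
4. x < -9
No

A contradictory subset is {x² < 4, x < -9}. No integer assignment can satisfy these jointly:

  - x² < 4: restricts x to |x| ≤ 1
  - x < -9: bounds one variable relative to a constant

Direct contradiction: the bounds on x require x ≥ -1 and x ≤ -10 simultaneously, which is empty.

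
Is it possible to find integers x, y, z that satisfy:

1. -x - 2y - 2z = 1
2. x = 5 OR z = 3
Yes

Take x = 5, y = 0, z = -3. Substituting into each constraint:
  (1) (-5) - 2(0) - 2(-3) = 1 ✓
  (2) x = 5, target 5 ✓ (first branch holds)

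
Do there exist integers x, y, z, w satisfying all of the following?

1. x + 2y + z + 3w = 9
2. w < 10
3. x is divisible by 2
Yes

Take x = 0, y = 0, z = 0, w = 3. Substituting into each constraint:
  (1) 0 + 2(0) + 0 + 3(3) = 9 ✓
  (2) 3 < 10 ✓
  (3) 0 = 2 × 0, remainder 0 ✓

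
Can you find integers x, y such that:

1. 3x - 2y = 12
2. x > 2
Yes

Take x = 4, y = 0. Substituting into each constraint:
  (1) 3(4) - 2(0) = 12 ✓
  (2) 4 > 2 ✓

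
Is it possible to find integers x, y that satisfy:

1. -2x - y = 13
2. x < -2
Yes

Take x = -7, y = 1. Substituting into each constraint:
  (1) -2(-7) + (-1) = 13 ✓
  (2) -7 < -2 ✓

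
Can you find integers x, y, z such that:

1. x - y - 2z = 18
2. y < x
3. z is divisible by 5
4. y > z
Yes

Take x = 19, y = 1, z = 0. Substituting into each constraint:
  (1) 19 + (-1) - 2(0) = 18 ✓
  (2) 1 < 19 ✓
  (3) 0 = 5 × 0, remainder 0 ✓
  (4) 1 > 0 ✓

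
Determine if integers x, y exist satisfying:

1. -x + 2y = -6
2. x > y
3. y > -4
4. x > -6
Yes

Take x = 0, y = -3. Substituting into each constraint:
  (1) 0 + 2(-3) = -6 ✓
  (2) 0 > -3 ✓
  (3) -3 > -4 ✓
  (4) 0 > -6 ✓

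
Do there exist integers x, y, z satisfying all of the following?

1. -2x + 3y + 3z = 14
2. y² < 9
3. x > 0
Yes

Take x = 2, y = 0, z = 6. Substituting into each constraint:
  (1) -2(2) + 3(0) + 3(6) = 14 ✓
  (2) y² = (0)² = 0, and 0 < 9 ✓
  (3) 2 > 0 ✓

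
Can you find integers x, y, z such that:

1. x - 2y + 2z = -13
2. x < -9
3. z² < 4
Yes

Take x = -13, y = 0, z = 0. Substituting into each constraint:
  (1) (-13) - 2(0) + 2(0) = -13 ✓
  (2) -13 < -9 ✓
  (3) z² = (0)² = 0, and 0 < 4 ✓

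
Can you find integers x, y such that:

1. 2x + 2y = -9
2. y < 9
No

Even the single constraint (2x + 2y = -9) is infeasible over the integers.

  - 2x + 2y = -9: every term on the left is divisible by 2, so the LHS ≡ 0 (mod 2), but the RHS -9 is not — no integer solution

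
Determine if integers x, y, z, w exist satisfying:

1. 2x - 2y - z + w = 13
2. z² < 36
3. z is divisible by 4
Yes

Take x = 0, y = -6, z = 0, w = 1. Substituting into each constraint:
  (1) 2(0) - 2(-6) + 0 + 1 = 13 ✓
  (2) z² = (0)² = 0, and 0 < 36 ✓
  (3) 0 = 4 × 0, remainder 0 ✓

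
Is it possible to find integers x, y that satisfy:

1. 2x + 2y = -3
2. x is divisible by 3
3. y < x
No

Even the single constraint (2x + 2y = -3) is infeasible over the integers.

  - 2x + 2y = -3: every term on the left is divisible by 2, so the LHS ≡ 0 (mod 2), but the RHS -3 is not — no integer solution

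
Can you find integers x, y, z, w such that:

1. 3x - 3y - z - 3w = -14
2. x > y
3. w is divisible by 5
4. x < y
No

A contradictory subset is {x > y, x < y}. No integer assignment can satisfy these jointly:

  - x > y: bounds one variable relative to another variable
  - x < y: bounds one variable relative to another variable

Direct contradiction: x > y and y > x cannot both hold.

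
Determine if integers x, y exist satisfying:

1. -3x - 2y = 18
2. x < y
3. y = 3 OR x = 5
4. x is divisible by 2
Yes

Take x = -8, y = 3. Substituting into each constraint:
  (1) -3(-8) - 2(3) = 18 ✓
  (2) -8 < 3 ✓
  (3) y = 3, target 3 ✓ (first branch holds)
  (4) -8 = 2 × -4, remainder 0 ✓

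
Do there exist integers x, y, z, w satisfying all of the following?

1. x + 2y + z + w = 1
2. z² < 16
Yes

Take x = 0, y = 0, z = 0, w = 1. Substituting into each constraint:
  (1) 0 + 2(0) + 0 + 1 = 1 ✓
  (2) z² = (0)² = 0, and 0 < 16 ✓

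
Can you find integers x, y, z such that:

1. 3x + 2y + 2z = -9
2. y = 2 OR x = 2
Yes

Take x = -5, y = 2, z = 1. Substituting into each constraint:
  (1) 3(-5) + 2(2) + 2(1) = -9 ✓
  (2) y = 2, target 2 ✓ (first branch holds)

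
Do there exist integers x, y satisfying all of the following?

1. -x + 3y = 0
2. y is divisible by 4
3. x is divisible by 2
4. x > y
Yes

Take x = 12, y = 4. Substituting into each constraint:
  (1) (-12) + 3(4) = 0 ✓
  (2) 4 = 4 × 1, remainder 0 ✓
  (3) 12 = 2 × 6, remainder 0 ✓
  (4) 12 > 4 ✓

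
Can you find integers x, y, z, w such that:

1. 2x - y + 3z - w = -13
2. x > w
Yes

Take x = 1, y = 15, z = 0, w = 0. Substituting into each constraint:
  (1) 2(1) + (-15) + 3(0) + 0 = -13 ✓
  (2) 1 > 0 ✓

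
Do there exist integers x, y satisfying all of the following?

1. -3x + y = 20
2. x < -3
Yes

Take x = -4, y = 8. Substituting into each constraint:
  (1) -3(-4) + 8 = 20 ✓
  (2) -4 < -3 ✓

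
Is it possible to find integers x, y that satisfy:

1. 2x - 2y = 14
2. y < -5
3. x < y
No

A contradictory subset is {2x - 2y = 14, x < y}. No integer assignment can satisfy these jointly:

  - 2x - 2y = 14: is a linear equation tying the variables together
  - x < y: bounds one variable relative to another variable

From the equation, x − y = 7, i.e. y − x = -7; but y > x requires y − x ≥ 1. Contradiction.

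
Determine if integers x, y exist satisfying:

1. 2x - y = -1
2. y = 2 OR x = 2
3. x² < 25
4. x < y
Yes

Take x = 2, y = 5. Substituting into each constraint:
  (1) 2(2) + (-5) = -1 ✓
  (2) x = 2, target 2 ✓ (second branch holds)
  (3) x² = (2)² = 4, and 4 < 25 ✓
  (4) 2 < 5 ✓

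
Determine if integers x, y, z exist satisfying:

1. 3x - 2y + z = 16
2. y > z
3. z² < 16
Yes

Take x = 6, y = 1, z = 0. Substituting into each constraint:
  (1) 3(6) - 2(1) + 0 = 16 ✓
  (2) 1 > 0 ✓
  (3) z² = (0)² = 0, and 0 < 16 ✓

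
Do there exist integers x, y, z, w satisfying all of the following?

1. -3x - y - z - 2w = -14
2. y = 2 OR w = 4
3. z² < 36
Yes

Take x = 4, y = 2, z = 0, w = 0. Substituting into each constraint:
  (1) -3(4) + (-2) + 0 - 2(0) = -14 ✓
  (2) y = 2, target 2 ✓ (first branch holds)
  (3) z² = (0)² = 0, and 0 < 36 ✓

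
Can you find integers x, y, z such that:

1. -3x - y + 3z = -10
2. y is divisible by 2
Yes

Take x = 0, y = -2, z = -4. Substituting into each constraint:
  (1) -3(0) + 2 + 3(-4) = -10 ✓
  (2) -2 = 2 × -1, remainder 0 ✓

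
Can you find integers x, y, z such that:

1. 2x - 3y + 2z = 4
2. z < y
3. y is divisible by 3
Yes

Take x = 3, y = 0, z = -1. Substituting into each constraint:
  (1) 2(3) - 3(0) + 2(-1) = 4 ✓
  (2) -1 < 0 ✓
  (3) 0 = 3 × 0, remainder 0 ✓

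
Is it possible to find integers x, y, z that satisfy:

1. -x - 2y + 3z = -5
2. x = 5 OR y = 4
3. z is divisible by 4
Yes

Take x = -3, y = 4, z = 0. Substituting into each constraint:
  (1) 3 - 2(4) + 3(0) = -5 ✓
  (2) y = 4, target 4 ✓ (second branch holds)
  (3) 0 = 4 × 0, remainder 0 ✓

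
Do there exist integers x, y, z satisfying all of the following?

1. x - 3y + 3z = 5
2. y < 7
Yes

Take x = 2, y = -1, z = 0. Substituting into each constraint:
  (1) 2 - 3(-1) + 3(0) = 5 ✓
  (2) -1 < 7 ✓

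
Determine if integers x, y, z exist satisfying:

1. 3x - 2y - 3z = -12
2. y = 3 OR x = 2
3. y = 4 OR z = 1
Yes

Take x = -1, y = 3, z = 1. Substituting into each constraint:
  (1) 3(-1) - 2(3) - 3(1) = -12 ✓
  (2) y = 3, target 3 ✓ (first branch holds)
  (3) z = 1, target 1 ✓ (second branch holds)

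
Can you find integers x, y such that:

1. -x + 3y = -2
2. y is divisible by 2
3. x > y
Yes

Take x = 2, y = 0. Substituting into each constraint:
  (1) (-2) + 3(0) = -2 ✓
  (2) 0 = 2 × 0, remainder 0 ✓
  (3) 2 > 0 ✓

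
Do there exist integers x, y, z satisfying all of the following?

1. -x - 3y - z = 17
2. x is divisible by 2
Yes

Take x = -2, y = -5, z = 0. Substituting into each constraint:
  (1) 2 - 3(-5) + 0 = 17 ✓
  (2) -2 = 2 × -1, remainder 0 ✓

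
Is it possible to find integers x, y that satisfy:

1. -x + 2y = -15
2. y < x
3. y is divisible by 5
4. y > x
No

A contradictory subset is {y < x, y > x}. No integer assignment can satisfy these jointly:

  - y < x: bounds one variable relative to another variable
  - y > x: bounds one variable relative to another variable

Direct contradiction: x > y and y > x cannot both hold.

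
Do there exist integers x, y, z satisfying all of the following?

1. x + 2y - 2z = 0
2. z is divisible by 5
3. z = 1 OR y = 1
Yes

Take x = -2, y = 1, z = 0. Substituting into each constraint:
  (1) (-2) + 2(1) - 2(0) = 0 ✓
  (2) 0 = 5 × 0, remainder 0 ✓
  (3) y = 1, target 1 ✓ (second branch holds)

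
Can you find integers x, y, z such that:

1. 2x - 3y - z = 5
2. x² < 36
Yes

Take x = 0, y = 0, z = -5. Substituting into each constraint:
  (1) 2(0) - 3(0) + 5 = 5 ✓
  (2) x² = (0)² = 0, and 0 < 36 ✓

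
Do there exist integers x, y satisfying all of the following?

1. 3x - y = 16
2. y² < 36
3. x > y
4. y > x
No

A contradictory subset is {x > y, y > x}. No integer assignment can satisfy these jointly:

  - x > y: bounds one variable relative to another variable
  - y > x: bounds one variable relative to another variable

Direct contradiction: x > y and y > x cannot both hold.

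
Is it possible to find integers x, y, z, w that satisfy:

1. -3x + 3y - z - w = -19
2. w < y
Yes

Take x = 8, y = 2, z = 0, w = 1. Substituting into each constraint:
  (1) -3(8) + 3(2) + 0 + (-1) = -19 ✓
  (2) 1 < 2 ✓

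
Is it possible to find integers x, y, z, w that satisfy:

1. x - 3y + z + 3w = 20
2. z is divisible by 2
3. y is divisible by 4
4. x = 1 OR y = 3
Yes

Take x = 1, y = 0, z = -2, w = 7. Substituting into each constraint:
  (1) 1 - 3(0) + (-2) + 3(7) = 20 ✓
  (2) -2 = 2 × -1, remainder 0 ✓
  (3) 0 = 4 × 0, remainder 0 ✓
  (4) x = 1, target 1 ✓ (first branch holds)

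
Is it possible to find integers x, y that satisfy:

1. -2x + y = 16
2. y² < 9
Yes

Take x = -8, y = 0. Substituting into each constraint:
  (1) -2(-8) + 0 = 16 ✓
  (2) y² = (0)² = 0, and 0 < 9 ✓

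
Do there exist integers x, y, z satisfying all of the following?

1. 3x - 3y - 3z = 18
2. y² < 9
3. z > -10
Yes

Take x = 6, y = 0, z = 0. Substituting into each constraint:
  (1) 3(6) - 3(0) - 3(0) = 18 ✓
  (2) y² = (0)² = 0, and 0 < 9 ✓
  (3) 0 > -10 ✓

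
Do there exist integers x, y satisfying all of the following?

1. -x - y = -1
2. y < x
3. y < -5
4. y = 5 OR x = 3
No

A contradictory subset is {-x - y = -1, y < -5, y = 5 OR x = 3}. No integer assignment can satisfy these jointly:

  - -x - y = -1: is a linear equation tying the variables together
  - y < -5: bounds one variable relative to a constant
  - y = 5 OR x = 3: forces a choice: either y = 5 or x = 3

Split on the disjunction (y = 5 OR x = 3):
  • If y = 5: this contradicts the bound y ≤ -6.
  • If x = 3: the equation forces y = -2, which contradicts the bound y ≤ -6.
Both branches are infeasible, so the system has no integer solution.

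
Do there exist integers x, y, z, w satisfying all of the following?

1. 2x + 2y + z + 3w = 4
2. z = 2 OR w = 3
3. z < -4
Yes

Take x = 0, y = 0, z = -5, w = 3. Substituting into each constraint:
  (1) 2(0) + 2(0) + (-5) + 3(3) = 4 ✓
  (2) w = 3, target 3 ✓ (second branch holds)
  (3) -5 < -4 ✓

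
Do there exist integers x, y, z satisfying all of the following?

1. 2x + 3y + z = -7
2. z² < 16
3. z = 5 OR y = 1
Yes

Take x = -5, y = 1, z = 0. Substituting into each constraint:
  (1) 2(-5) + 3(1) + 0 = -7 ✓
  (2) z² = (0)² = 0, and 0 < 16 ✓
  (3) y = 1, target 1 ✓ (second branch holds)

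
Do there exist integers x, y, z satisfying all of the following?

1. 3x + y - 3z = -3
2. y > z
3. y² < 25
Yes

Take x = 0, y = 3, z = 2. Substituting into each constraint:
  (1) 3(0) + 3 - 3(2) = -3 ✓
  (2) 3 > 2 ✓
  (3) y² = (3)² = 9, and 9 < 25 ✓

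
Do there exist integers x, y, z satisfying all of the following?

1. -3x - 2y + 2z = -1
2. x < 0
Yes

Take x = -1, y = 2, z = 0. Substituting into each constraint:
  (1) -3(-1) - 2(2) + 2(0) = -1 ✓
  (2) -1 < 0 ✓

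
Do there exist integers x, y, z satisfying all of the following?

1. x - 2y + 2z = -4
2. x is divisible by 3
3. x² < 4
Yes

Take x = 0, y = 2, z = 0. Substituting into each constraint:
  (1) 0 - 2(2) + 2(0) = -4 ✓
  (2) 0 = 3 × 0, remainder 0 ✓
  (3) x² = (0)² = 0, and 0 < 4 ✓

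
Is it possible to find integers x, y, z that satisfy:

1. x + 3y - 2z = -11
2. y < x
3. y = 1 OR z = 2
Yes

Take x = 2, y = 1, z = 8. Substituting into each constraint:
  (1) 2 + 3(1) - 2(8) = -11 ✓
  (2) 1 < 2 ✓
  (3) y = 1, target 1 ✓ (first branch holds)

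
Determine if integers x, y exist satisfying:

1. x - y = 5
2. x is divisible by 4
Yes

Take x = 0, y = -5. Substituting into each constraint:
  (1) 0 + 5 = 5 ✓
  (2) 0 = 4 × 0, remainder 0 ✓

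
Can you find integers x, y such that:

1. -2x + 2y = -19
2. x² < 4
No

Even the single constraint (-2x + 2y = -19) is infeasible over the integers.

  - -2x + 2y = -19: every term on the left is divisible by 2, so the LHS ≡ 0 (mod 2), but the RHS -19 is not — no integer solution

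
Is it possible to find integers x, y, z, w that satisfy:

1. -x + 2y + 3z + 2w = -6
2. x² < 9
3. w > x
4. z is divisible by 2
Yes

Take x = -2, y = -4, z = 0, w = 0. Substituting into each constraint:
  (1) 2 + 2(-4) + 3(0) + 2(0) = -6 ✓
  (2) x² = (-2)² = 4, and 4 < 9 ✓
  (3) 0 > -2 ✓
  (4) 0 = 2 × 0, remainder 0 ✓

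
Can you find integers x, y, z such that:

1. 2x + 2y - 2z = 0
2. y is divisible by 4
Yes

Take x = 0, y = 0, z = 0. Substituting into each constraint:
  (1) 2(0) + 2(0) - 2(0) = 0 ✓
  (2) 0 = 4 × 0, remainder 0 ✓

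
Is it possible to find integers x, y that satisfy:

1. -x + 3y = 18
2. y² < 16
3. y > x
Yes

Take x = -18, y = 0. Substituting into each constraint:
  (1) 18 + 3(0) = 18 ✓
  (2) y² = (0)² = 0, and 0 < 16 ✓
  (3) 0 > -18 ✓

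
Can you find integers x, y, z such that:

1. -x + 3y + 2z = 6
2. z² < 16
Yes

Take x = -6, y = 0, z = 0. Substituting into each constraint:
  (1) 6 + 3(0) + 2(0) = 6 ✓
  (2) z² = (0)² = 0, and 0 < 16 ✓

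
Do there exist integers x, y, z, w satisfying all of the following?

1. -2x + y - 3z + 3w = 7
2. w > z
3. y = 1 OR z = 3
Yes

Take x = 0, y = 4, z = 3, w = 4. Substituting into each constraint:
  (1) -2(0) + 4 - 3(3) + 3(4) = 7 ✓
  (2) 4 > 3 ✓
  (3) z = 3, target 3 ✓ (second branch holds)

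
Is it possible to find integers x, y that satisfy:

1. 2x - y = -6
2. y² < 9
Yes

Take x = -3, y = 0. Substituting into each constraint:
  (1) 2(-3) + 0 = -6 ✓
  (2) y² = (0)² = 0, and 0 < 9 ✓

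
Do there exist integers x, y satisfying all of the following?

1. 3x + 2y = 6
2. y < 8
Yes

Take x = 0, y = 3. Substituting into each constraint:
  (1) 3(0) + 2(3) = 6 ✓
  (2) 3 < 8 ✓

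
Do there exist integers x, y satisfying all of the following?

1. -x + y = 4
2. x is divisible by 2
Yes

Take x = 0, y = 4. Substituting into each constraint:
  (1) 0 + 4 = 4 ✓
  (2) 0 = 2 × 0, remainder 0 ✓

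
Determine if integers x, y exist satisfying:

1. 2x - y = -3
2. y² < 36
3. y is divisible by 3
Yes

Take x = 0, y = 3. Substituting into each constraint:
  (1) 2(0) + (-3) = -3 ✓
  (2) y² = (3)² = 9, and 9 < 36 ✓
  (3) 3 = 3 × 1, remainder 0 ✓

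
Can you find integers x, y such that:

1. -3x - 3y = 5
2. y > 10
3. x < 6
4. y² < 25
No

Even the single constraint (-3x - 3y = 5) is infeasible over the integers.

  - -3x - 3y = 5: every term on the left is divisible by 3, so the LHS ≡ 0 (mod 3), but the RHS 5 is not — no integer solution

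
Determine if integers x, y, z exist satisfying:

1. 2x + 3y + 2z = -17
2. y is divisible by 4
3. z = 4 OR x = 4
No

A contradictory subset is {2x + 3y + 2z = -17, y is divisible by 4}. No integer assignment can satisfy these jointly:

  - 2x + 3y + 2z = -17: is a linear equation tying the variables together
  - y is divisible by 4: restricts y to multiples of 4

Modular obstruction: writing y = 4y', every remaining term of the linear equation is divisible by 2, so the left side is ≡ 0 (mod 2); but the right side -17 ≡ 1 (mod 2). No integers can satisfy it.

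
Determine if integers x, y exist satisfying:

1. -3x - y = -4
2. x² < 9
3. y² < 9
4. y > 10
No

A contradictory subset is {y² < 9, y > 10}. No integer assignment can satisfy these jointly:

  - y² < 9: restricts y to |y| ≤ 2
  - y > 10: bounds one variable relative to a constant

Direct contradiction: the bounds on y require y ≥ 11 and y ≤ 2 simultaneously, which is empty.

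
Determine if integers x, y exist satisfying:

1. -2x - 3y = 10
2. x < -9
Yes

Take x = -11, y = 4. Substituting into each constraint:
  (1) -2(-11) - 3(4) = 10 ✓
  (2) -11 < -9 ✓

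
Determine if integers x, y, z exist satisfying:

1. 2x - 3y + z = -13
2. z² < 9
Yes

Take x = 0, y = 5, z = 2. Substituting into each constraint:
  (1) 2(0) - 3(5) + 2 = -13 ✓
  (2) z² = (2)² = 4, and 4 < 9 ✓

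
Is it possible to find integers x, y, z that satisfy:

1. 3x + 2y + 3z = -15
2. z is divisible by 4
Yes

Take x = 1, y = -9, z = 0. Substituting into each constraint:
  (1) 3(1) + 2(-9) + 3(0) = -15 ✓
  (2) 0 = 4 × 0, remainder 0 ✓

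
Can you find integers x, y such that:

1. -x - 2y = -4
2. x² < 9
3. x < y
Yes

Take x = 0, y = 2. Substituting into each constraint:
  (1) 0 - 2(2) = -4 ✓
  (2) x² = (0)² = 0, and 0 < 9 ✓
  (3) 0 < 2 ✓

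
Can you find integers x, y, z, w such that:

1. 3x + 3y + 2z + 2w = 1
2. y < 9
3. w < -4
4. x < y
Yes

Take x = 0, y = 1, z = 4, w = -5. Substituting into each constraint:
  (1) 3(0) + 3(1) + 2(4) + 2(-5) = 1 ✓
  (2) 1 < 9 ✓
  (3) -5 < -4 ✓
  (4) 0 < 1 ✓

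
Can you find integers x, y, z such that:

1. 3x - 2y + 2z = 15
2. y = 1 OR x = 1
Yes

Take x = 1, y = 0, z = 6. Substituting into each constraint:
  (1) 3(1) - 2(0) + 2(6) = 15 ✓
  (2) x = 1, target 1 ✓ (second branch holds)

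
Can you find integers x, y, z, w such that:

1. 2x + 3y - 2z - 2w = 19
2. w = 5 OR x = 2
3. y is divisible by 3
Yes

Take x = 1, y = 3, z = -9, w = 5. Substituting into each constraint:
  (1) 2(1) + 3(3) - 2(-9) - 2(5) = 19 ✓
  (2) w = 5, target 5 ✓ (first branch holds)
  (3) 3 = 3 × 1, remainder 0 ✓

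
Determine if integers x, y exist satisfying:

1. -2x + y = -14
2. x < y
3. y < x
No

A contradictory subset is {x < y, y < x}. No integer assignment can satisfy these jointly:

  - x < y: bounds one variable relative to another variable
  - y < x: bounds one variable relative to another variable

Direct contradiction: y > x and x > y cannot both hold.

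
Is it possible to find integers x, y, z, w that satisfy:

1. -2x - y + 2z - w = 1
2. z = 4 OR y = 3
Yes

Take x = 0, y = 3, z = 0, w = -4. Substituting into each constraint:
  (1) -2(0) + (-3) + 2(0) + 4 = 1 ✓
  (2) y = 3, target 3 ✓ (second branch holds)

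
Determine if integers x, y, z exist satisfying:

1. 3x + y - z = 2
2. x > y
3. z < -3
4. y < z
Yes

Take x = 1, y = -5, z = -4. Substituting into each constraint:
  (1) 3(1) + (-5) + 4 = 2 ✓
  (2) 1 > -5 ✓
  (3) -4 < -3 ✓
  (4) -5 < -4 ✓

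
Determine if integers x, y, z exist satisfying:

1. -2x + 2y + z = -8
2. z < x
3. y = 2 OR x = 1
Yes

Take x = 11, y = 2, z = 10. Substituting into each constraint:
  (1) -2(11) + 2(2) + 10 = -8 ✓
  (2) 10 < 11 ✓
  (3) y = 2, target 2 ✓ (first branch holds)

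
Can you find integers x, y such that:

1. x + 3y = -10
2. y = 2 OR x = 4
Yes

Take x = -16, y = 2. Substituting into each constraint:
  (1) (-16) + 3(2) = -10 ✓
  (2) y = 2, target 2 ✓ (first branch holds)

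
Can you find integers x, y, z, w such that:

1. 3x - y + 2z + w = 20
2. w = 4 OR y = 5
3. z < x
Yes

Take x = 1, y = 5, z = 0, w = 22. Substituting into each constraint:
  (1) 3(1) + (-5) + 2(0) + 22 = 20 ✓
  (2) y = 5, target 5 ✓ (second branch holds)
  (3) 0 < 1 ✓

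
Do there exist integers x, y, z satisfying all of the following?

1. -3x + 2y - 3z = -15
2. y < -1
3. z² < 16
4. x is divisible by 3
Yes

Take x = 0, y = -6, z = 1. Substituting into each constraint:
  (1) -3(0) + 2(-6) - 3(1) = -15 ✓
  (2) -6 < -1 ✓
  (3) z² = (1)² = 1, and 1 < 16 ✓
  (4) 0 = 3 × 0, remainder 0 ✓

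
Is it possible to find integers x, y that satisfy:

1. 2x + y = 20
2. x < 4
Yes

Take x = 3, y = 14. Substituting into each constraint:
  (1) 2(3) + 14 = 20 ✓
  (2) 3 < 4 ✓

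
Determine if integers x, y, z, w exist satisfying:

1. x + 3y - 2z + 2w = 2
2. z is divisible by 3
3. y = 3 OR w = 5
Yes

Take x = -2, y = -2, z = 0, w = 5. Substituting into each constraint:
  (1) (-2) + 3(-2) - 2(0) + 2(5) = 2 ✓
  (2) 0 = 3 × 0, remainder 0 ✓
  (3) w = 5, target 5 ✓ (second branch holds)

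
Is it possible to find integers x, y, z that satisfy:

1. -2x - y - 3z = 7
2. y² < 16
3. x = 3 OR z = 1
Yes

Take x = -5, y = 0, z = 1. Substituting into each constraint:
  (1) -2(-5) + 0 - 3(1) = 7 ✓
  (2) y² = (0)² = 0, and 0 < 16 ✓
  (3) z = 1, target 1 ✓ (second branch holds)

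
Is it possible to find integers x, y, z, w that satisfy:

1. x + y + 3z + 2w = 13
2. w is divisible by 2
Yes

Take x = 0, y = 1, z = 4, w = 0. Substituting into each constraint:
  (1) 0 + 1 + 3(4) + 2(0) = 13 ✓
  (2) 0 = 2 × 0, remainder 0 ✓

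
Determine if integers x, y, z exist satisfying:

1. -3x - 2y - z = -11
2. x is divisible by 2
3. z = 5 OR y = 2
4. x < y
Yes

Take x = 0, y = 2, z = 7. Substituting into each constraint:
  (1) -3(0) - 2(2) + (-7) = -11 ✓
  (2) 0 = 2 × 0, remainder 0 ✓
  (3) y = 2, target 2 ✓ (second branch holds)
  (4) 0 < 2 ✓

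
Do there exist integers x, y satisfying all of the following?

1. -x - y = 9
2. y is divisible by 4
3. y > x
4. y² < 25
Yes

Take x = -9, y = 0. Substituting into each constraint:
  (1) 9 + 0 = 9 ✓
  (2) 0 = 4 × 0, remainder 0 ✓
  (3) 0 > -9 ✓
  (4) y² = (0)² = 0, and 0 < 25 ✓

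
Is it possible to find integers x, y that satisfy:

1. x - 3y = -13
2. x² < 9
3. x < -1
No

The full constraint system is jointly infeasible over the integers. Each constraint and what it forces:

  - x - 3y = -13: is a linear equation tying the variables together
  - x² < 9: restricts x to |x| ≤ 2
  - x < -1: bounds one variable relative to a constant

The bounds confine x to {-2}. For each value, substitute into the equation:
  • x = -2: the equation gives -3y = -11, so y would not be an integer.
Every case fails, so no integer solution exists.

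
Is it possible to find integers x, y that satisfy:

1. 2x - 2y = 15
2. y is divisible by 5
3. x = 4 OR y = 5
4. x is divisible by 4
No

Even the single constraint (2x - 2y = 15) is infeasible over the integers.

  - 2x - 2y = 15: every term on the left is divisible by 2, so the LHS ≡ 0 (mod 2), but the RHS 15 is not — no integer solution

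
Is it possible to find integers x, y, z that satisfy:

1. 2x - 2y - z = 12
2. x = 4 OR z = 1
Yes

Take x = 4, y = 0, z = -4. Substituting into each constraint:
  (1) 2(4) - 2(0) + 4 = 12 ✓
  (2) x = 4, target 4 ✓ (first branch holds)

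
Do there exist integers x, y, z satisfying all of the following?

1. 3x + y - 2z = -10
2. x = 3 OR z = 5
Yes

Take x = 0, y = 0, z = 5. Substituting into each constraint:
  (1) 3(0) + 0 - 2(5) = -10 ✓
  (2) z = 5, target 5 ✓ (second branch holds)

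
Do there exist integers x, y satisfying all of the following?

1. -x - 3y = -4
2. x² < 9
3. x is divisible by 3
No

A contradictory subset is {-x - 3y = -4, x is divisible by 3}. No integer assignment can satisfy these jointly:

  - -x - 3y = -4: is a linear equation tying the variables together
  - x is divisible by 3: restricts x to multiples of 3

Modular obstruction: writing x = 3x', every remaining term of the linear equation is divisible by 3, so the left side is ≡ 0 (mod 3); but the right side -4 ≡ 2 (mod 3). No integers can satisfy it.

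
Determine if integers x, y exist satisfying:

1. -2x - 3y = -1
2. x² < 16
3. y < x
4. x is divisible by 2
Yes

Take x = 2, y = -1. Substituting into each constraint:
  (1) -2(2) - 3(-1) = -1 ✓
  (2) x² = (2)² = 4, and 4 < 16 ✓
  (3) -1 < 2 ✓
  (4) 2 = 2 × 1, remainder 0 ✓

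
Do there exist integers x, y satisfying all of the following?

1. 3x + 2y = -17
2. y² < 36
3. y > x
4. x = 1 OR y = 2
Yes

Take x = -7, y = 2. Substituting into each constraint:
  (1) 3(-7) + 2(2) = -17 ✓
  (2) y² = (2)² = 4, and 4 < 36 ✓
  (3) 2 > -7 ✓
  (4) y = 2, target 2 ✓ (second branch holds)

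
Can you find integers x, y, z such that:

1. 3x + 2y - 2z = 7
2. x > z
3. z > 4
Yes

Take x = 7, y = -1, z = 6. Substituting into each constraint:
  (1) 3(7) + 2(-1) - 2(6) = 7 ✓
  (2) 7 > 6 ✓
  (3) 6 > 4 ✓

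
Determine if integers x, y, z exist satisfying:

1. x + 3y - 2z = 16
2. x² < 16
Yes

Take x = 0, y = 6, z = 1. Substituting into each constraint:
  (1) 0 + 3(6) - 2(1) = 16 ✓
  (2) x² = (0)² = 0, and 0 < 16 ✓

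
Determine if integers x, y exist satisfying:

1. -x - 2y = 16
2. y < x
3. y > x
No

A contradictory subset is {y < x, y > x}. No integer assignment can satisfy these jointly:

  - y < x: bounds one variable relative to another variable
  - y > x: bounds one variable relative to another variable

Direct contradiction: x > y and y > x cannot both hold.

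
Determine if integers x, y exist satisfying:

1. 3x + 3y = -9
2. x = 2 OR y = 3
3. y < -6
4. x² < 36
No

A contradictory subset is {3x + 3y = -9, x = 2 OR y = 3, y < -6}. No integer assignment can satisfy these jointly:

  - 3x + 3y = -9: is a linear equation tying the variables together
  - x = 2 OR y = 3: forces a choice: either x = 2 or y = 3
  - y < -6: bounds one variable relative to a constant

Split on the disjunction (x = 2 OR y = 3):
  • If x = 2: the equation forces y = -5, which contradicts the bound y ≤ -7.
  • If y = 3: this contradicts the bound y ≤ -7.
Both branches are infeasible, so the system has no integer solution.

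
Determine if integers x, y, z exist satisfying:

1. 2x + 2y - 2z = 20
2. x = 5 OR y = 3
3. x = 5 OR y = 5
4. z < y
Yes

Take x = 5, y = 4, z = -1. Substituting into each constraint:
  (1) 2(5) + 2(4) - 2(-1) = 20 ✓
  (2) x = 5, target 5 ✓ (first branch holds)
  (3) x = 5, target 5 ✓ (first branch holds)
  (4) -1 < 4 ✓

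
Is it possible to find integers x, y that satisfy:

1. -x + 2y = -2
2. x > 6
Yes

Take x = 8, y = 3. Substituting into each constraint:
  (1) (-8) + 2(3) = -2 ✓
  (2) 8 > 6 ✓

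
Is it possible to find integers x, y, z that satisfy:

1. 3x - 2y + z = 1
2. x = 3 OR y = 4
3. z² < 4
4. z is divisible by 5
Yes

Take x = 3, y = 4, z = 0. Substituting into each constraint:
  (1) 3(3) - 2(4) + 0 = 1 ✓
  (2) x = 3, target 3 ✓ (first branch holds)
  (3) z² = (0)² = 0, and 0 < 4 ✓
  (4) 0 = 5 × 0, remainder 0 ✓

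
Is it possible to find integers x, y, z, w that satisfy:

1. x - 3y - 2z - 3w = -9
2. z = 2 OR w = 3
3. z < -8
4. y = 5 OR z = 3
Yes

Take x = -3, y = 5, z = -9, w = 3. Substituting into each constraint:
  (1) (-3) - 3(5) - 2(-9) - 3(3) = -9 ✓
  (2) w = 3, target 3 ✓ (second branch holds)
  (3) -9 < -8 ✓
  (4) y = 5, target 5 ✓ (first branch holds)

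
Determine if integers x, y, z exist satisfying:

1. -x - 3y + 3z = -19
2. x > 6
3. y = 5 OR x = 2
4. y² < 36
Yes

Take x = 7, y = 5, z = 1. Substituting into each constraint:
  (1) (-7) - 3(5) + 3(1) = -19 ✓
  (2) 7 > 6 ✓
  (3) y = 5, target 5 ✓ (first branch holds)
  (4) y² = (5)² = 25, and 25 < 36 ✓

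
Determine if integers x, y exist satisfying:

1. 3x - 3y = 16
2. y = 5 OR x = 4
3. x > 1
No

Even the single constraint (3x - 3y = 16) is infeasible over the integers.

  - 3x - 3y = 16: every term on the left is divisible by 3, so the LHS ≡ 0 (mod 3), but the RHS 16 is not — no integer solution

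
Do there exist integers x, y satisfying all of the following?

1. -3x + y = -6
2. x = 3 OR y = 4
Yes

Take x = 3, y = 3. Substituting into each constraint:
  (1) -3(3) + 3 = -6 ✓
  (2) x = 3, target 3 ✓ (first branch holds)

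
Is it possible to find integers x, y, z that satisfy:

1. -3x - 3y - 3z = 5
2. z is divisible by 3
No

Even the single constraint (-3x - 3y - 3z = 5) is infeasible over the integers.

  - -3x - 3y - 3z = 5: every term on the left is divisible by 3, so the LHS ≡ 0 (mod 3), but the RHS 5 is not — no integer solution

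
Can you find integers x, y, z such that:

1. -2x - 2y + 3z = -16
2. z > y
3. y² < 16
Yes

Take x = 9, y = -1, z = 0. Substituting into each constraint:
  (1) -2(9) - 2(-1) + 3(0) = -16 ✓
  (2) 0 > -1 ✓
  (3) y² = (-1)² = 1, and 1 < 16 ✓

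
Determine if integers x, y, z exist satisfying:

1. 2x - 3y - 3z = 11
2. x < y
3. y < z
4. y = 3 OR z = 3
Yes

Take x = -23, y = -22, z = 3. Substituting into each constraint:
  (1) 2(-23) - 3(-22) - 3(3) = 11 ✓
  (2) -23 < -22 ✓
  (3) -22 < 3 ✓
  (4) z = 3, target 3 ✓ (second branch holds)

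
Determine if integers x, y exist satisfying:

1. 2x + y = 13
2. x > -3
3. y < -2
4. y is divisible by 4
No

A contradictory subset is {2x + y = 13, y is divisible by 4}. No integer assignment can satisfy these jointly:

  - 2x + y = 13: is a linear equation tying the variables together
  - y is divisible by 4: restricts y to multiples of 4

Modular obstruction: writing y = 4y', every remaining term of the linear equation is divisible by 2, so the left side is ≡ 0 (mod 2); but the right side 13 ≡ 1 (mod 2). No integers can satisfy it.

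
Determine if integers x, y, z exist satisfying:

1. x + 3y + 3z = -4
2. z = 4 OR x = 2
Yes

Take x = 2, y = 0, z = -2. Substituting into each constraint:
  (1) 2 + 3(0) + 3(-2) = -4 ✓
  (2) x = 2, target 2 ✓ (second branch holds)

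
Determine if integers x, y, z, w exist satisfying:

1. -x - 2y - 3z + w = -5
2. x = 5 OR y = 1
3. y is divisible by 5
Yes

Take x = 5, y = 5, z = 0, w = 10. Substituting into each constraint:
  (1) (-5) - 2(5) - 3(0) + 10 = -5 ✓
  (2) x = 5, target 5 ✓ (first branch holds)
  (3) 5 = 5 × 1, remainder 0 ✓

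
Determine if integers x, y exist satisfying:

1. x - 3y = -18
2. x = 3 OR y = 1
Yes

Take x = -15, y = 1. Substituting into each constraint:
  (1) (-15) - 3(1) = -18 ✓
  (2) y = 1, target 1 ✓ (second branch holds)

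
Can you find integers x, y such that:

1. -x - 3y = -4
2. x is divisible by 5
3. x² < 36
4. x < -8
No

A contradictory subset is {x² < 36, x < -8}. No integer assignment can satisfy these jointly:

  - x² < 36: restricts x to |x| ≤ 5
  - x < -8: bounds one variable relative to a constant

Direct contradiction: the bounds on x require x ≥ -5 and x ≤ -9 simultaneously, which is empty.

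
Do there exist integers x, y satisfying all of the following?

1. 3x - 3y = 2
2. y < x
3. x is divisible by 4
No

Even the single constraint (3x - 3y = 2) is infeasible over the integers.

  - 3x - 3y = 2: every term on the left is divisible by 3, so the LHS ≡ 0 (mod 3), but the RHS 2 is not — no integer solution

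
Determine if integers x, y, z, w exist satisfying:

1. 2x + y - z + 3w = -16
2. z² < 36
Yes

Take x = 0, y = -16, z = 0, w = 0. Substituting into each constraint:
  (1) 2(0) + (-16) + 0 + 3(0) = -16 ✓
  (2) z² = (0)² = 0, and 0 < 36 ✓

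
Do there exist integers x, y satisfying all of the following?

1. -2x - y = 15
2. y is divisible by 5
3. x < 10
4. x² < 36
Yes

Take x = -5, y = -5. Substituting into each constraint:
  (1) -2(-5) + 5 = 15 ✓
  (2) -5 = 5 × -1, remainder 0 ✓
  (3) -5 < 10 ✓
  (4) x² = (-5)² = 25, and 25 < 36 ✓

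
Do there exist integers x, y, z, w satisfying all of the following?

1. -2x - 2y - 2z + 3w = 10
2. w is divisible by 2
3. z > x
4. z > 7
Yes

Take x = 0, y = -13, z = 8, w = 0. Substituting into each constraint:
  (1) -2(0) - 2(-13) - 2(8) + 3(0) = 10 ✓
  (2) 0 = 2 × 0, remainder 0 ✓
  (3) 8 > 0 ✓
  (4) 8 > 7 ✓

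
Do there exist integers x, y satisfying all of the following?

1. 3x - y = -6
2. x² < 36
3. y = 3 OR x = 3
Yes

Take x = -1, y = 3. Substituting into each constraint:
  (1) 3(-1) + (-3) = -6 ✓
  (2) x² = (-1)² = 1, and 1 < 36 ✓
  (3) y = 3, target 3 ✓ (first branch holds)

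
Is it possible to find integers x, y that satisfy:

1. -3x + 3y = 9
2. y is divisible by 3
Yes

Take x = -3, y = 0. Substituting into each constraint:
  (1) -3(-3) + 3(0) = 9 ✓
  (2) 0 = 3 × 0, remainder 0 ✓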